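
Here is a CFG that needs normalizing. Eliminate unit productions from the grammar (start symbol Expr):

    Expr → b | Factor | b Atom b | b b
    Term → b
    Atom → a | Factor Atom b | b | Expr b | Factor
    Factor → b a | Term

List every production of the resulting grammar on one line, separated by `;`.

Expr → b | b a | b Atom b | b b; Term → b; Atom → b | a | Factor Atom b | Expr b | b a; Factor → b | b a

Unit pairs: Atom ⇒* {Factor, Term}; Expr ⇒* {Factor, Term}; Factor ⇒* {Term}.
For each unit pair (A, B), copy every non-unit production of B to A, then drop all unit productions.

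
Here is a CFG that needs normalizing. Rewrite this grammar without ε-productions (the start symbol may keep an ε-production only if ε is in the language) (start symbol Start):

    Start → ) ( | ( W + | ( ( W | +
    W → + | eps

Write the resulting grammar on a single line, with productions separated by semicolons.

The nullable symbols are {W}.
ε ∉ L(G), so no ε-production is kept.
For each production, add variants omitting each subset of nullable occurrences: Start → ( W + gives ( W + | ( +. Start → ( ( W gives ( ( W | ( (.

Start → ) ( | ( W + | ( + | ( ( W | ( ( | +; W → +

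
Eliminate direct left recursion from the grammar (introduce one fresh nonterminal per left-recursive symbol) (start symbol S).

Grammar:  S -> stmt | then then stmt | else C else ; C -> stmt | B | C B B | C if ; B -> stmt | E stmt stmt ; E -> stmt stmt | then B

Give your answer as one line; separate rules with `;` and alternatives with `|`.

S -> stmt | then then stmt | else C else; C -> stmt C' | B C'; B -> stmt | E stmt stmt; E -> stmt stmt | then B; C' -> B B C' | if C' | ε

Directly left-recursive nonterminal: C.
For C: α = {B B, if}, β = {stmt, B}. Rewrite as C → β C' and C' → α C' | ε.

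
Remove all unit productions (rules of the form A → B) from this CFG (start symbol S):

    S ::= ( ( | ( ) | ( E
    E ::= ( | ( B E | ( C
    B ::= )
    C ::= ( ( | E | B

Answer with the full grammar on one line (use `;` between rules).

S ::= ( ( | ( ) | ( E; E ::= ( | ( B E | ( C; B ::= ); C ::= ) | ( | ( B E | ( C | ( (

Unit pairs: C ⇒* {B, E}.
For every A with A ⇒* B via unit rules, add B's non-unit alternatives to A; then delete every rule of the form X → Y.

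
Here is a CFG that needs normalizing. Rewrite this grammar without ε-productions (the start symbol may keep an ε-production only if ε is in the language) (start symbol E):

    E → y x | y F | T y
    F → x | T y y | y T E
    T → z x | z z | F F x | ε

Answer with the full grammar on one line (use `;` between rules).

The nullable symbols are {T}.
ε ∉ L(G), so no ε-production is kept.
Add the nullable-subset variants: E → T y gives T y | y. F → T y y gives T y y | y y. F → y T E gives y T E | y E.

E → y x | y F | T y | y; F → x | T y y | y y | y T E | y E; T → z x | z z | F F x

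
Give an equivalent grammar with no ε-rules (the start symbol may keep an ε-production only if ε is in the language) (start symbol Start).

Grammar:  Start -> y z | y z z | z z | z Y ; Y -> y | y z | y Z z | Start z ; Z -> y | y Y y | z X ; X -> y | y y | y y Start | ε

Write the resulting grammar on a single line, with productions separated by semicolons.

Start -> y z | y z z | z z | z Y; Y -> y | y z | y Z z | Start z; Z -> y | y Y y | z X | z; X -> y | y y | y y Start

Nullable set = {X}.
ε ∉ L(G), so no ε-production is kept.
For each production, add variants omitting each subset of nullable occurrences: Z → z X gives z X | z.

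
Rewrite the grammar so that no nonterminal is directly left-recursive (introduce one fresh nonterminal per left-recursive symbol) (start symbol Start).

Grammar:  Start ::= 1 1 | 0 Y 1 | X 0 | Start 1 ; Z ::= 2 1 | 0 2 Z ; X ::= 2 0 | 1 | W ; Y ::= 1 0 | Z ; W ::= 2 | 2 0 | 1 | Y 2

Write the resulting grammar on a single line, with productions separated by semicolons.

Start ::= 1 1 Start1 | 0 Y 1 Start1 | X 0 Start1; Z ::= 2 1 | 0 2 Z; X ::= 2 0 | 1 | W; Y ::= 1 0 | Z; W ::= 2 | 2 0 | 1 | Y 2; Start1 ::= 1 Start1 | ε

Start is directly left-recursive.
For Start: α = {1}, β = {1 1, 0 Y 1, X 0}. Rewrite as Start → β Start1 and Start1 → α Start1 | ε.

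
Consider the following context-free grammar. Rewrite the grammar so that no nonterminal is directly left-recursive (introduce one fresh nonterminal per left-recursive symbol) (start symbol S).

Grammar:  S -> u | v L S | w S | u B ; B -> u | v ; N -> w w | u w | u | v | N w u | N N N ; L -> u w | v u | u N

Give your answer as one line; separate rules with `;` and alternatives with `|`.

N is directly left-recursive.
For N: α = {w u, N N}, β = {w w, u w, u, v}. Rewrite as N → β N' and N' → α N' | ε.

S -> u | v L S | w S | u B; B -> u | v; N -> w w N' | u w N' | u N' | v N'; L -> u w | v u | u N; N' -> w u N' | N N N' | ε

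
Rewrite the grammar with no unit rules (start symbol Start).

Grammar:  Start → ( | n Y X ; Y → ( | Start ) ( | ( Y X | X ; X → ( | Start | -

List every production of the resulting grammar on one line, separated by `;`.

Unit pairs: X ⇒* {Start}; Y ⇒* {Start, X}.
For every A with A ⇒* B via unit rules, add B's non-unit alternatives to A; then delete every rule of the form X → Y.

Start → ( | n Y X; Y → ( | n Y X | - | Start ) ( | ( Y X; X → ( | n Y X | -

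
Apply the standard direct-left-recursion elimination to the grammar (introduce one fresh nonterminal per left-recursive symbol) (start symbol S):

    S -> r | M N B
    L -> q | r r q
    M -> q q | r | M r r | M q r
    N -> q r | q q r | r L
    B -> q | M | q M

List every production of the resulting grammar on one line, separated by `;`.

S -> r | M N B; L -> q | r r q; M -> q q M' | r M'; N -> q r | q q r | r L; B -> q | M | q M; M' -> r r M' | q r M' | ε

Left recursion appears on M.
For M: α = {r r, q r}, β = {q q, r}. Rewrite as M → β M' and M' → α M' | ε.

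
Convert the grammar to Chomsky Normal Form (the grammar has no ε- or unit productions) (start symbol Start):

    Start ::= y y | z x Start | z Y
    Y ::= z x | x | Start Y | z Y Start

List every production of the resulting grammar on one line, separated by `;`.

Start ::= X1 X1 | X2 Y1 | X2 Y; Y ::= X2 X3 | x | Start Y | X2 Y2; X1 ::= y; X2 ::= z; X3 ::= x; Y1 ::= X3 Start; Y2 ::= Y Start

Introduce a nonterminal for each terminal appearing in a rule of length ≥ 2: X1 → y, X2 → z, X3 → x.
Binarize each right-hand side of length ≥ 3 by chaining fresh nonterminals (Y1, Y2, …): affected rules were Start → X2 X3 Start; Y → X2 Y Start.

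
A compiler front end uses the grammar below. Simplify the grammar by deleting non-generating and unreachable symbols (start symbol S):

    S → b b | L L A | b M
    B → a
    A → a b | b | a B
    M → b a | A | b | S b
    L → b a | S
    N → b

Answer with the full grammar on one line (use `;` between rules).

Generating nonterminals: {A, B, L, M, N, S}.
Reachable from S after that: {A, B, L, M, S}.
Removed useless symbols: {N} and every production mentioning them.

S → b b | L L A | b M; B → a; A → a b | b | a B; M → b a | A | b | S b; L → b a | S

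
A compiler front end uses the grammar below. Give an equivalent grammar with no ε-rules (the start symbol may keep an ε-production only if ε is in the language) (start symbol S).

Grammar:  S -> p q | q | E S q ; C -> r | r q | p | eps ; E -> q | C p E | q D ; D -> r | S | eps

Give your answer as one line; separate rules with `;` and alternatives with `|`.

The nullable symbols are {C, D}.
ε ∉ L(G), so no ε-production is kept.
For each production, add variants omitting each subset of nullable occurrences: E → C p E gives C p E | p E.

S -> p q | q | E S q; C -> r | r q | p; E -> q | C p E | p E | q D; D -> r | S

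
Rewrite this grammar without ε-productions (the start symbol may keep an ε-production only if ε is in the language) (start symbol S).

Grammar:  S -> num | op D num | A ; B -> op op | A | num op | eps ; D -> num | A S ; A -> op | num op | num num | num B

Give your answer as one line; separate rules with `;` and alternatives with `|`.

S -> num | op D num | A; B -> op op | A | num op; D -> num | A S; A -> op | num op | num num | num B | num

Nullable set = {B}.
ε ∉ L(G), so no ε-production is kept.
For each production, add variants omitting each subset of nullable occurrences: A → num B gives num B | num.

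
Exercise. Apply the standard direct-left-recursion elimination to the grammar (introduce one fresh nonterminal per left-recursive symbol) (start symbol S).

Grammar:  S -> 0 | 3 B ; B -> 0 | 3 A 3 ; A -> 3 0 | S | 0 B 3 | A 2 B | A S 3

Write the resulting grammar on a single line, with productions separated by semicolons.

Left recursion appears on A.
For A: α = {2 B, S 3}, β = {3 0, S, 0 B 3}. Rewrite as A → β A' and A' → α A' | ε.

S -> 0 | 3 B; B -> 0 | 3 A 3; A -> 3 0 A' | S A' | 0 B 3 A'; A' -> 2 B A' | S 3 A' | ε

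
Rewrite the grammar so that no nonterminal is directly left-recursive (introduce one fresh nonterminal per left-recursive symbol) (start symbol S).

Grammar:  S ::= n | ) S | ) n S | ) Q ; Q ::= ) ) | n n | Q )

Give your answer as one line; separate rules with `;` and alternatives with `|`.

Q is directly left-recursive.
For Q: α = {)}, β = {) ), n n}. Rewrite as Q → β Q' and Q' → α Q' | ε.

S ::= n | ) S | ) n S | ) Q; Q ::= ) ) Q' | n n Q'; Q' ::= ) Q' | ε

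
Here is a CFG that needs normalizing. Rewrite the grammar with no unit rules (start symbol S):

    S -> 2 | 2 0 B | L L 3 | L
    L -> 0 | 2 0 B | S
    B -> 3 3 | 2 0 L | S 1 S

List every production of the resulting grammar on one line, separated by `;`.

S -> 0 | 2 0 B | 2 | L L 3; L -> 0 | 2 0 B | 2 | L L 3; B -> 3 3 | 2 0 L | S 1 S

Unit pairs: L ⇒* {S}; S ⇒* {L}.
Replace each nonterminal's rules with the union of the non-unit rules of every nonterminal it unit-derives.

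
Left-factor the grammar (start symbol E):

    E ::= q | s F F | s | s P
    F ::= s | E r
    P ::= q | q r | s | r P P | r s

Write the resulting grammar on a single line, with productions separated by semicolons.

E has alternatives sharing prefix 's': factor to E → s E' with E' → F F | ε | P.
P has alternatives sharing prefix 'q': factor to P → q P' with P' → ε | r.
P has alternatives sharing prefix 'r': factor to P → r P'' with P'' → P P | s.

E ::= q | s E'; F ::= s | E r; P ::= s | q P' | r P''; E' ::= F F | ε | P; P' ::= ε | r; P'' ::= P P | s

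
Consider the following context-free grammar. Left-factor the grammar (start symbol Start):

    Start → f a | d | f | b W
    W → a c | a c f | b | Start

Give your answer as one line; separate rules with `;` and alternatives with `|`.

Start has alternatives sharing prefix 'f': factor to Start → f Start1 with Start1 → a | ε.
W has alternatives sharing prefix 'a c': factor to W → a c W1 with W1 → ε | f.

Start → d | b W | f Start1; W → b | Start | a c W1; Start1 → a | ε; W1 → ε | f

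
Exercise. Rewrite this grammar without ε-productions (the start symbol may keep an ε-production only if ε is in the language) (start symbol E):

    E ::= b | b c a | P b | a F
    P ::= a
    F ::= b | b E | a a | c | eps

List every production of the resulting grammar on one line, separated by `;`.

Nullable nonterminals: {F}.
ε ∉ L(G), so no ε-production is kept.
Add the nullable-subset variants: E → a F gives a F | a.

E ::= b | b c a | P b | a F | a; P ::= a; F ::= b | b E | a a | c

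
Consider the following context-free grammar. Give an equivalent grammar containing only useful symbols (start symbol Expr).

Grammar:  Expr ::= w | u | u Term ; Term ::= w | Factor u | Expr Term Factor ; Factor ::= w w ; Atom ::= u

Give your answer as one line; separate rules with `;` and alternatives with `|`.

Generating nonterminals: {Atom, Expr, Factor, Term}.
Reachable from Expr after that: {Expr, Factor, Term}.
Removed useless symbols: {Atom} and every production mentioning them.

Expr ::= w | u | u Term; Term ::= w | Factor u | Expr Term Factor; Factor ::= w w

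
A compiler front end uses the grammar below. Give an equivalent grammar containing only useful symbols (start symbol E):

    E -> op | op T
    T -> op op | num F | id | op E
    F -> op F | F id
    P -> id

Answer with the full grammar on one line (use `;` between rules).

E -> op | op T; T -> op op | id | op E

Generating nonterminals: {E, P, T}.
Reachable from E after that: {E, T}.
Removed useless symbols: {F, P} and every production mentioning them.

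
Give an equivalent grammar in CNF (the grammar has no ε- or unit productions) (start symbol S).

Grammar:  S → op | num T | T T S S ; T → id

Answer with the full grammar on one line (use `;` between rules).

S → op | X1 T | T Y1; T → id; X1 → num; Y1 → T Y2; Y2 → S S

Introduce a nonterminal for each terminal appearing in a rule of length ≥ 2: X1 → num.
Binarize each right-hand side of length ≥ 3 by chaining fresh nonterminals (Y1, Y2, …): affected rules were S → T T S S.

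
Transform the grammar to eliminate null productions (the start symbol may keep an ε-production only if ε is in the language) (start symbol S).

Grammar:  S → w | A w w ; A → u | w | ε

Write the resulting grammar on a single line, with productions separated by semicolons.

The nullable symbols are {A}.
ε ∉ L(G), so no ε-production is kept.
Add the nullable-subset variants: S → A w w gives A w w | w w.

S → w | A w w | w w; A → u | w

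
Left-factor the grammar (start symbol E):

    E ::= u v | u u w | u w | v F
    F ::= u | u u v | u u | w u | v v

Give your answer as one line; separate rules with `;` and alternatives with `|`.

E ::= v F | u E'; F ::= w u | v v | u F'; E' ::= v | u w | w; F' ::= ε | u F''; F'' ::= v | ε

E has alternatives sharing prefix 'u': factor to E → u E' with E' → v | u w | w.
F has alternatives sharing prefix 'u': factor to F → u F' with F' → ε | u v | u.
F' has alternatives sharing prefix 'u': factor to F' → u F'' with F'' → v | ε.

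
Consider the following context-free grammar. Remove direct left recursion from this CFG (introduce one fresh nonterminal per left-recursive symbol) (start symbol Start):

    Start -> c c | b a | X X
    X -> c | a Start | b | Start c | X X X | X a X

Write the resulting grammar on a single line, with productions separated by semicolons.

Left recursion appears on X.
For X: α = {X X, a X}, β = {c, a Start, b, Start c}. Rewrite as X → β X1 and X1 → α X1 | ε.

Start -> c c | b a | X X; X -> c X1 | a Start X1 | b X1 | Start c X1; X1 -> X X X1 | a X X1 | ε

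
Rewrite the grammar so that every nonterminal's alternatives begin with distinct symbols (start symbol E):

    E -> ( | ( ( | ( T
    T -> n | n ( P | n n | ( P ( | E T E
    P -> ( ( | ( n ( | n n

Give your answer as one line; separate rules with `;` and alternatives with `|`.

E has alternatives sharing prefix '(': factor to E → ( E' with E' → ε | ( | T.
T has alternatives sharing prefix 'n': factor to T → n T' with T' → ε | ( P | n.
P has alternatives sharing prefix '(': factor to P → ( P' with P' → ( | n (.

E -> ( E'; T -> ( P ( | E T E | n T'; P -> n n | ( P'; E' -> epsilon | ( | T; T' -> epsilon | ( P | n; P' -> ( | n (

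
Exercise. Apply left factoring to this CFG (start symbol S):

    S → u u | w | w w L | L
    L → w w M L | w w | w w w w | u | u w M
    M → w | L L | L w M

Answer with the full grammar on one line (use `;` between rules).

S → u u | L | w S'; L → w w L' | u L''; M → w | L M'; S' → ε | w L; L' → M L | ε | w w; L'' → ε | w M; M' → L | w M

S has alternatives sharing prefix 'w': factor to S → w S' with S' → ε | w L.
L has alternatives sharing prefix 'w w': factor to L → w w L' with L' → M L | ε | w w.
L has alternatives sharing prefix 'u': factor to L → u L'' with L'' → ε | w M.
M has alternatives sharing prefix 'L': factor to M → L M' with M' → L | w M.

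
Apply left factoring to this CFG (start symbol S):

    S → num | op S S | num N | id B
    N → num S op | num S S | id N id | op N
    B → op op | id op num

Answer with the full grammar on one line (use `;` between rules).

S has alternatives sharing prefix 'num': factor to S → num S' with S' → ε | N.
N has alternatives sharing prefix 'num S': factor to N → num S N' with N' → op | S.

S → op S S | id B | num S'; N → id N id | op N | num S N'; B → op op | id op num; S' → ε | N; N' → op | S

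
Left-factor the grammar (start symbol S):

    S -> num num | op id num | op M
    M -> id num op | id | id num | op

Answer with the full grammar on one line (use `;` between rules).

S -> num num | op S'; M -> op | id M'; S' -> id num | M; M' -> ε | num M''; M'' -> op | ε

S has alternatives sharing prefix 'op': factor to S → op S' with S' → id num | M.
M has alternatives sharing prefix 'id': factor to M → id M' with M' → num op | ε | num.
M' has alternatives sharing prefix 'num': factor to M' → num M'' with M'' → op | ε.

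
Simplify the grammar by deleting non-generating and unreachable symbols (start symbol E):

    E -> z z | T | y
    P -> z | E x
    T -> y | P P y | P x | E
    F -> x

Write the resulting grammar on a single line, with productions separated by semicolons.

Generating nonterminals: {E, F, P, T}.
Reachable from E after that: {E, P, T}.
Removed useless symbols: {F} and every production mentioning them.

E -> z z | T | y; P -> z | E x; T -> y | P P y | P x | E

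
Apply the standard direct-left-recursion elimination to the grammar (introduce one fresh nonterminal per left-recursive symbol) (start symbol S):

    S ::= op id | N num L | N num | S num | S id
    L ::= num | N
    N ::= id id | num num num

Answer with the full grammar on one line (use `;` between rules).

S is directly left-recursive.
For S: α = {num, id}, β = {op id, N num L, N num}. Rewrite as S → β S' and S' → α S' | ε.

S ::= op id S' | N num L S' | N num S'; L ::= num | N; N ::= id id | num num num; S' ::= num S' | id S' | ε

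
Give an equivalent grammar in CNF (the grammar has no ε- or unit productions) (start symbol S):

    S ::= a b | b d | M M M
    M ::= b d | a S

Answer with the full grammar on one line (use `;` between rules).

S ::= X1 X2 | X2 X3 | M Y1; M ::= X2 X3 | X1 S; X1 ::= a; X2 ::= b; X3 ::= d; Y1 ::= M M

Introduce a nonterminal for each terminal appearing in a rule of length ≥ 2: X1 → a, X2 → b, X3 → d.
Binarize each right-hand side of length ≥ 3 by chaining fresh nonterminals (Y1, Y2, …): affected rules were S → M M M.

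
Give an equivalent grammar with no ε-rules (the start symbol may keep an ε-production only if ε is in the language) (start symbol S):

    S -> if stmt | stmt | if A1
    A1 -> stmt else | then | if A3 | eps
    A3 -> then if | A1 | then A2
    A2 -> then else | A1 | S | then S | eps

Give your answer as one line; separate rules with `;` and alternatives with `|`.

S -> if stmt | stmt | if A1 | if; A1 -> stmt else | then | if A3 | if; A3 -> then if | A1 | then A2 | then; A2 -> then else | A1 | S | then S

The nullable symbols are {A1, A2, A3}.
ε ∉ L(G), so no ε-production is kept.
For each production, add variants omitting each subset of nullable occurrences: S → if A1 gives if A1 | if. A1 → if A3 gives if A3 | if. A3 → then A2 gives then A2 | then.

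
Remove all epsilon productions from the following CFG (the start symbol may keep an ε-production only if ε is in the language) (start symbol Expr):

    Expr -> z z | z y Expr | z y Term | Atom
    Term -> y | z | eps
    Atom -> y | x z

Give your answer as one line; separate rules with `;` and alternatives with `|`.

Expr -> z z | z y Expr | z y Term | z y | Atom; Term -> y | z; Atom -> y | x z

Nullable nonterminals: {Term}.
ε ∉ L(G), so no ε-production is kept.
For each production, add variants omitting each subset of nullable occurrences: Expr → z y Term gives z y Term | z y.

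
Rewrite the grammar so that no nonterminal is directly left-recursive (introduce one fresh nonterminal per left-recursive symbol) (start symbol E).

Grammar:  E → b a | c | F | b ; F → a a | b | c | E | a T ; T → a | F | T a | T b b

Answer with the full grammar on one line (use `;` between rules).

E → b a | c | F | b; F → a a | b | c | E | a T; T → a T' | F T'; T' → a T' | b b T' | ε

T is directly left-recursive.
For T: α = {a, b b}, β = {a, F}. Rewrite as T → β T' and T' → α T' | ε.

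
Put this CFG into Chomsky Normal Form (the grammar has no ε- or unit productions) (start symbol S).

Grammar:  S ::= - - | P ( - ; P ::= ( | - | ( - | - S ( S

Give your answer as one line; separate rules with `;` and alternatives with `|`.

S ::= X1 X1 | P Y1; P ::= ( | - | X2 X1 | X1 Y2; X1 ::= -; X2 ::= (; Y1 ::= X2 X1; Y2 ::= S Y3; Y3 ::= X2 S

Introduce a nonterminal for each terminal appearing in a rule of length ≥ 2: X1 → -, X2 → (.
Binarize each right-hand side of length ≥ 3 by chaining fresh nonterminals (Y1, Y2, …): affected rules were S → P X2 X1; P → X1 S X2 S.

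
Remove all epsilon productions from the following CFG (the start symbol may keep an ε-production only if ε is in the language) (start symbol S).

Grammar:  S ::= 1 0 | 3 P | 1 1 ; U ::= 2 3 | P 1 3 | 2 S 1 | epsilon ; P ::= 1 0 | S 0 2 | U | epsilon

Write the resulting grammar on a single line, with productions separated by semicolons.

S ::= 1 0 | 3 P | 3 | 1 1; U ::= 2 3 | P 1 3 | 1 3 | 2 S 1; P ::= 1 0 | S 0 2 | U

Nullable nonterminals: {P, U}.
ε ∉ L(G), so no ε-production is kept.
For each production, add variants omitting each subset of nullable occurrences: S → 3 P gives 3 P | 3. U → P 1 3 gives P 1 3 | 1 3.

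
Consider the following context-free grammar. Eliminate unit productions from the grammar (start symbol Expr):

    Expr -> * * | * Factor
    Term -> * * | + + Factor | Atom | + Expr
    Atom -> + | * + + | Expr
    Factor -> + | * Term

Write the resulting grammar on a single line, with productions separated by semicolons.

Expr -> * * | * Factor; Term -> * * | + + Factor | + Expr | + | * + + | * Factor; Atom -> + | * + + | * * | * Factor; Factor -> + | * Term

Unit pairs: Atom ⇒* {Expr}; Term ⇒* {Atom, Expr}.
For each unit pair (A, B), copy every non-unit production of B to A, then drop all unit productions.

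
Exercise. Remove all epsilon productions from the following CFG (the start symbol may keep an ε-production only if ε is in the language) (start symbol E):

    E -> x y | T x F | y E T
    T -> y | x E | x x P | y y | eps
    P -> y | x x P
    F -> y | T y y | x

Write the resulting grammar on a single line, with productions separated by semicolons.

Nullable set = {T}.
ε ∉ L(G), so no ε-production is kept.
Add the nullable-subset variants: E → T x F gives T x F | x F. E → y E T gives y E T | y E. F → T y y gives T y y | y y.

E -> x y | T x F | x F | y E T | y E; T -> y | x E | x x P | y y; P -> y | x x P; F -> y | T y y | y y | x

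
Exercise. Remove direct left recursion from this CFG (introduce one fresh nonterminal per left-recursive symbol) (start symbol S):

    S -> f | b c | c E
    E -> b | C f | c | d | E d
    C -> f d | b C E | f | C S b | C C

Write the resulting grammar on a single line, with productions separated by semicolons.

Directly left-recursive nonterminals: E, C.
For E: α = {d}, β = {b, C f, c, d}. Rewrite as E → β E' and E' → α E' | ε.
For C: α = {S b, C}, β = {f d, b C E, f}. Rewrite as C → β C' and C' → α C' | ε.

S -> f | b c | c E; E -> b E' | C f E' | c E' | d E'; C -> f d C' | b C E C' | f C'; E' -> d E' | ε; C' -> S b C' | C C' | ε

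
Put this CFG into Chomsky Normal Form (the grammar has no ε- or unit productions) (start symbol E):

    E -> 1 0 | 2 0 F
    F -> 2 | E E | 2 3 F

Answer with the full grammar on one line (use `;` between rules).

E -> X1 X2 | X3 Y1; F -> 2 | E E | X3 Y2; X1 -> 1; X2 -> 0; X3 -> 2; X4 -> 3; Y1 -> X2 F; Y2 -> X4 F

Introduce a nonterminal for each terminal appearing in a rule of length ≥ 2: X1 → 1, X2 → 0, X3 → 2, X4 → 3.
Binarize each right-hand side of length ≥ 3 by chaining fresh nonterminals (Y1, Y2, …): affected rules were E → X3 X2 F; F → X3 X4 F.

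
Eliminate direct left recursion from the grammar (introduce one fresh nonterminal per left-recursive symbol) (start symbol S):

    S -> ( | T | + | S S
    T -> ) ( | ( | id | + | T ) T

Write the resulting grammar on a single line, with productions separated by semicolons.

S -> ( S' | T S' | + S'; T -> ) ( T' | ( T' | id T' | + T'; S' -> S S' | ε; T' -> ) T T' | ε

S, T are directly left-recursive.
For S: α = {S}, β = {(, T, +}. Rewrite as S → β S' and S' → α S' | ε.
For T: α = {) T}, β = {) (, (, id, +}. Rewrite as T → β T' and T' → α T' | ε.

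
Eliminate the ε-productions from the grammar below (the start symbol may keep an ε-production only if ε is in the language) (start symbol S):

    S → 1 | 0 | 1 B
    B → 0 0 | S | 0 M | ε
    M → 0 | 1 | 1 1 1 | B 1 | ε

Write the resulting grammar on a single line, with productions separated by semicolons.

S → 1 | 0 | 1 B; B → 0 0 | S | 0 M | 0; M → 0 | 1 | 1 1 1 | B 1

The nullable symbols are {B, M}.
ε ∉ L(G), so no ε-production is kept.
Expand every rule over subsets of its nullable positions: B → 0 M gives 0 M | 0.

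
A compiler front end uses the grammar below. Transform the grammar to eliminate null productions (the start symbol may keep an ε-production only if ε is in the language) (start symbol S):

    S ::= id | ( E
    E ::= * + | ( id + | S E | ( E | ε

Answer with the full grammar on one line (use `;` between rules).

Nullable set = {E}.
ε ∉ L(G), so no ε-production is kept.
Expand every rule over subsets of its nullable positions: S → ( E gives ( E | (. E → S E gives S E | S. E → ( E gives ( E | (.

S ::= id | ( E | (; E ::= * + | ( id + | S E | S | ( E | (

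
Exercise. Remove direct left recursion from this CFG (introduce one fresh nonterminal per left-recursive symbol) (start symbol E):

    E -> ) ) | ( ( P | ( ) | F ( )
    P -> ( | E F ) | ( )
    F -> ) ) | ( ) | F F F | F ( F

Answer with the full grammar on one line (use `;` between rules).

E -> ) ) | ( ( P | ( ) | F ( ); P -> ( | E F ) | ( ); F -> ) ) F' | ( ) F'; F' -> F F F' | ( F F' | ε

Directly left-recursive nonterminal: F.
For F: α = {F F, ( F}, β = {) ), ( )}. Rewrite as F → β F' and F' → α F' | ε.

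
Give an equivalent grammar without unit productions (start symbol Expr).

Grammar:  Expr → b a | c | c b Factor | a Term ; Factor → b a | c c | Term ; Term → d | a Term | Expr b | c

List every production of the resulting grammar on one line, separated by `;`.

Unit pairs: Factor ⇒* {Term}.
For each unit pair (A, B), copy every non-unit production of B to A, then drop all unit productions.

Expr → b a | c | c b Factor | a Term; Factor → d | a Term | Expr b | c | b a | c c; Term → d | a Term | Expr b | c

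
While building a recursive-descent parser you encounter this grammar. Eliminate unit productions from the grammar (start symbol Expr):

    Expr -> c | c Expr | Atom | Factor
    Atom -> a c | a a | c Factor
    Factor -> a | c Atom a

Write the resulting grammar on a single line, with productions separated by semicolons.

Expr -> a c | a a | c Factor | a | c Atom a | c | c Expr; Atom -> a c | a a | c Factor; Factor -> a | c Atom a

Unit pairs: Expr ⇒* {Atom, Factor}.
Replace each nonterminal's rules with the union of the non-unit rules of every nonterminal it unit-derives.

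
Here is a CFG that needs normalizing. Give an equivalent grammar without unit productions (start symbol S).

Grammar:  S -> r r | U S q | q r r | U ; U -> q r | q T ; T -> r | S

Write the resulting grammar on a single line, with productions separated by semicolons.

S -> q r | q T | r r | U S q | q r r; U -> q r | q T; T -> q r | q T | r r | U S q | q r r | r

Unit pairs: S ⇒* {U}; T ⇒* {S, U}.
For every A with A ⇒* B via unit rules, add B's non-unit alternatives to A; then delete every rule of the form X → Y.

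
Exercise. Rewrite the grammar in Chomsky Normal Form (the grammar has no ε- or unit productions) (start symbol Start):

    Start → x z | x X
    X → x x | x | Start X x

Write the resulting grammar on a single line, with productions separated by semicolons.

Introduce a nonterminal for each terminal appearing in a rule of length ≥ 2: X1 → x, X2 → z.
Binarize each right-hand side of length ≥ 3 by chaining fresh nonterminals (Y1, Y2, …): affected rules were X → Start X X1.

Start → X1 X2 | X1 X; X → X1 X1 | x | Start Y1; X1 → x; X2 → z; Y1 → X X1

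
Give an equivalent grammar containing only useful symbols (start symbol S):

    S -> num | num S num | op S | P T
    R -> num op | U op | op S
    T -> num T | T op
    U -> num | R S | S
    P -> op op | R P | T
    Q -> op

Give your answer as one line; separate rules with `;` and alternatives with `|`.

Generating nonterminals: {P, Q, R, S, U}.
Reachable from S after that: {S}.
Removed useless symbols: {P, Q, R, T, U} and every production mentioning them.

S -> num | num S num | op S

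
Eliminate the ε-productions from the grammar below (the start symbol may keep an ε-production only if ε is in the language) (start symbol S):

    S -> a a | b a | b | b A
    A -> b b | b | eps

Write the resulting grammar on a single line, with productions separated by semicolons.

Nullable set = {A}.
ε ∉ L(G), so no ε-production is kept.

S -> a a | b a | b | b A; A -> b b | b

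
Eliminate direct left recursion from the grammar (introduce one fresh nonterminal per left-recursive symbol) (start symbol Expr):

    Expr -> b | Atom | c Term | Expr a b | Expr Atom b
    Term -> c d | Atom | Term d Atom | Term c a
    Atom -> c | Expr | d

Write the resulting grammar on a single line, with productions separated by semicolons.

Directly left-recursive nonterminals: Expr, Term.
For Expr: α = {a b, Atom b}, β = {b, Atom, c Term}. Rewrite as Expr → β Expr1 and Expr1 → α Expr1 | ε.
For Term: α = {d Atom, c a}, β = {c d, Atom}. Rewrite as Term → β Term1 and Term1 → α Term1 | ε.

Expr -> b Expr1 | Atom Expr1 | c Term Expr1; Term -> c d Term1 | Atom Term1; Atom -> c | Expr | d; Expr1 -> a b Expr1 | Atom b Expr1 | epsilon; Term1 -> d Atom Term1 | c a Term1 | epsilon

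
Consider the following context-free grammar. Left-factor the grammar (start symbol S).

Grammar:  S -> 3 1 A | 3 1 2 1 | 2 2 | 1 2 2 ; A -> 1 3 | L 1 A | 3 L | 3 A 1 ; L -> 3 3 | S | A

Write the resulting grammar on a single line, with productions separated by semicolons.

S has alternatives sharing prefix '3 1': factor to S → 3 1 S' with S' → A | 2 1.
A has alternatives sharing prefix '3': factor to A → 3 A' with A' → L | A 1.

S -> 2 2 | 1 2 2 | 3 1 S'; A -> 1 3 | L 1 A | 3 A'; L -> 3 3 | S | A; S' -> A | 2 1; A' -> L | A 1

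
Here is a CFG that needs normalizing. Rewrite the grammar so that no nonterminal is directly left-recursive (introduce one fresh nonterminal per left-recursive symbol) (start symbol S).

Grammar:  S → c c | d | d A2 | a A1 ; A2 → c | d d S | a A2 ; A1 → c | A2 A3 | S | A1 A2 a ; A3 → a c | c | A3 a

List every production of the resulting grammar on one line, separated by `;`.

S → c c | d | d A2 | a A1; A2 → c | d d S | a A2; A1 → c A1' | A2 A3 A1' | S A1'; A3 → a c A3' | c A3'; A1' → A2 a A1' | ε; A3' → a A3' | ε

A1, A3 are directly left-recursive.
For A1: α = {A2 a}, β = {c, A2 A3, S}. Rewrite as A1 → β A1' and A1' → α A1' | ε.
For A3: α = {a}, β = {a c, c}. Rewrite as A3 → β A3' and A3' → α A3' | ε.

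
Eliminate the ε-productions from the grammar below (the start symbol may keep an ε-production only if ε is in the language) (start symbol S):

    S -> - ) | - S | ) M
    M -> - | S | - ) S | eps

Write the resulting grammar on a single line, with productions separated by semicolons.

S -> - ) | - S | ) M | ); M -> - | S | - ) S

The nullable symbols are {M}.
ε ∉ L(G), so no ε-production is kept.
Add the nullable-subset variants: S → ) M gives ) M | ).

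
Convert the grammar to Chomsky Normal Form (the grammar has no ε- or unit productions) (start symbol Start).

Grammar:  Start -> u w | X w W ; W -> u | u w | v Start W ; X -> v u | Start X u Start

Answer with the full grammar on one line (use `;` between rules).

Introduce a nonterminal for each terminal appearing in a rule of length ≥ 2: X1 → u, X2 → w, X3 → v.
Binarize each right-hand side of length ≥ 3 by chaining fresh nonterminals (Y1, Y2, …): affected rules were Start → X X2 W; W → X3 Start W; X → Start X X1 Start.

Start -> X1 X2 | X Y1; W -> u | X1 X2 | X3 Y2; X -> X3 X1 | Start Y3; X1 -> u; X2 -> w; X3 -> v; Y1 -> X2 W; Y2 -> Start W; Y3 -> X Y4; Y4 -> X1 Start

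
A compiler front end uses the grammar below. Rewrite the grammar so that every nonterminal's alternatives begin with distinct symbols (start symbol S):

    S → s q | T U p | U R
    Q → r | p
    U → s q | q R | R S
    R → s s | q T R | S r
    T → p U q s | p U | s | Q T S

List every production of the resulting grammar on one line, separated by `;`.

T has alternatives sharing prefix 'p U': factor to T → p U T' with T' → q s | ε.

S → s q | T U p | U R; Q → r | p; U → s q | q R | R S; R → s s | q T R | S r; T → s | Q T S | p U T'; T' → q s | ε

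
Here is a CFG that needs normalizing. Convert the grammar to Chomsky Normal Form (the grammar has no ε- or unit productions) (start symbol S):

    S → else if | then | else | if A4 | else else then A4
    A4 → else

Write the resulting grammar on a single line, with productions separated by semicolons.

S → X1 X2 | then | else | X2 A4 | X1 Y1; A4 → else; X1 → else; X2 → if; X3 → then; Y1 → X1 Y2; Y2 → X3 A4

Introduce a nonterminal for each terminal appearing in a rule of length ≥ 2: X1 → else, X2 → if, X3 → then.
Binarize each right-hand side of length ≥ 3 by chaining fresh nonterminals (Y1, Y2, …): affected rules were S → X1 X1 X3 A4.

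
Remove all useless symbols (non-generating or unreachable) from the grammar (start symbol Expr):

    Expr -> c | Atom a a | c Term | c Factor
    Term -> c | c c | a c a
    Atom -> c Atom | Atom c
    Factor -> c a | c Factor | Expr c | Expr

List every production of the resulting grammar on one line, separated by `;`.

Generating nonterminals: {Expr, Factor, Term}.
Reachable from Expr after that: {Expr, Factor, Term}.
Removed useless symbols: {Atom} and every production mentioning them.

Expr -> c | c Term | c Factor; Term -> c | c c | a c a; Factor -> c a | c Factor | Expr c | Expr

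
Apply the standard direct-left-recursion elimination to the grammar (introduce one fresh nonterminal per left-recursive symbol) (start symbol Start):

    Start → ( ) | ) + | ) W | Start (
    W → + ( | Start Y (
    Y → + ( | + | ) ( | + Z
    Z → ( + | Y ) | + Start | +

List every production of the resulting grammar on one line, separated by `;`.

Start is directly left-recursive.
For Start: α = {(}, β = {( ), ) +, ) W}. Rewrite as Start → β Start1 and Start1 → α Start1 | ε.

Start → ( ) Start1 | ) + Start1 | ) W Start1; W → + ( | Start Y (; Y → + ( | + | ) ( | + Z; Z → ( + | Y ) | + Start | +; Start1 → ( Start1 | ε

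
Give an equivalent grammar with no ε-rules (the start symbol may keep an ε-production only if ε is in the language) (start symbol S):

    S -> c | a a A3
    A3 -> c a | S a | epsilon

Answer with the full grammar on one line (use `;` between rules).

Nullable set = {A3}.
ε ∉ L(G), so no ε-production is kept.
Add the nullable-subset variants: S → a a A3 gives a a A3 | a a.

S -> c | a a A3 | a a; A3 -> c a | S a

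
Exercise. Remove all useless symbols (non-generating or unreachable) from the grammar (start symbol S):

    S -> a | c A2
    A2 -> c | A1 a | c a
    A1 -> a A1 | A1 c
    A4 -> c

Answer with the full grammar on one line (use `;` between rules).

S -> a | c A2; A2 -> c | c a

Generating nonterminals: {A2, A4, S}.
Reachable from S after that: {A2, S}.
Removed useless symbols: {A1, A4} and every production mentioning them.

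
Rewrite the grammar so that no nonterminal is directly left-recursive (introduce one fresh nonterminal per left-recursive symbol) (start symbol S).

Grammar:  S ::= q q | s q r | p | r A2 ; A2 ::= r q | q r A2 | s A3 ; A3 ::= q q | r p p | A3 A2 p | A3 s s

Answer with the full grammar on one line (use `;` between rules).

A3 is directly left-recursive.
For A3: α = {A2 p, s s}, β = {q q, r p p}. Rewrite as A3 → β A3' and A3' → α A3' | ε.

S ::= q q | s q r | p | r A2; A2 ::= r q | q r A2 | s A3; A3 ::= q q A3' | r p p A3'; A3' ::= A2 p A3' | s s A3' | ε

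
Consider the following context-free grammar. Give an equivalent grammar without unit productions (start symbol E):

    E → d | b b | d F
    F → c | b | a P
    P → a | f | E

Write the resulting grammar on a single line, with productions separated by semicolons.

E → d | b b | d F; F → c | b | a P; P → d | b b | d F | a | f

Unit pairs: P ⇒* {E}.
For every A with A ⇒* B via unit rules, add B's non-unit alternatives to A; then delete every rule of the form X → Y.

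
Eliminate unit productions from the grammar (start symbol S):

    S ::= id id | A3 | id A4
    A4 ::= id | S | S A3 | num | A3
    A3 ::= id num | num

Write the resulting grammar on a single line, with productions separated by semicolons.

S ::= id id | id A4 | id num | num; A4 ::= id | S A3 | num | id id | id A4 | id num; A3 ::= id num | num

Unit pairs: A4 ⇒* {A3, S}; S ⇒* {A3}.
For every A with A ⇒* B via unit rules, add B's non-unit alternatives to A; then delete every rule of the form X → Y.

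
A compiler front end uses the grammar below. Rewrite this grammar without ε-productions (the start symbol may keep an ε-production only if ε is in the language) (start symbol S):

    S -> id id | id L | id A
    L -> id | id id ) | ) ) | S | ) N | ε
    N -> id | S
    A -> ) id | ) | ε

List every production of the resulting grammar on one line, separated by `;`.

Nullable set = {A, L}.
ε ∉ L(G), so no ε-production is kept.
For each production, add variants omitting each subset of nullable occurrences: S → id L gives id L | id.

S -> id id | id L | id | id A; L -> id | id id ) | ) ) | S | ) N; N -> id | S; A -> ) id | )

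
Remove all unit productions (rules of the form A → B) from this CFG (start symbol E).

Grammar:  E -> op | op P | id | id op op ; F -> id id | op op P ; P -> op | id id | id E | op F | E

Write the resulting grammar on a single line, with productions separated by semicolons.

Unit pairs: P ⇒* {E}.
Replace each nonterminal's rules with the union of the non-unit rules of every nonterminal it unit-derives.

E -> op | op P | id | id op op; F -> id id | op op P; P -> op | op P | id | id op op | id id | id E | op F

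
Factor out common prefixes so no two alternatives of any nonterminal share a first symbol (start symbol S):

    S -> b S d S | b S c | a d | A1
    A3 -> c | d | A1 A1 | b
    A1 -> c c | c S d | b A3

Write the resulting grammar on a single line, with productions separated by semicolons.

S -> a d | A1 | b S S'; A3 -> c | d | A1 A1 | b; A1 -> b A3 | c A1'; S' -> d S | c; A1' -> c | S d

S has alternatives sharing prefix 'b S': factor to S → b S S' with S' → d S | c.
A1 has alternatives sharing prefix 'c': factor to A1 → c A1' with A1' → c | S d.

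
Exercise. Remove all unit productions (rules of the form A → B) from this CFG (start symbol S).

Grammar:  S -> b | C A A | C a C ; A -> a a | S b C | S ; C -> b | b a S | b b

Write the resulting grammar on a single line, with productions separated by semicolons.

S -> b | C A A | C a C; A -> b | C A A | C a C | a a | S b C; C -> b | b a S | b b

Unit pairs: A ⇒* {S}.
Replace each nonterminal's rules with the union of the non-unit rules of every nonterminal it unit-derives.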